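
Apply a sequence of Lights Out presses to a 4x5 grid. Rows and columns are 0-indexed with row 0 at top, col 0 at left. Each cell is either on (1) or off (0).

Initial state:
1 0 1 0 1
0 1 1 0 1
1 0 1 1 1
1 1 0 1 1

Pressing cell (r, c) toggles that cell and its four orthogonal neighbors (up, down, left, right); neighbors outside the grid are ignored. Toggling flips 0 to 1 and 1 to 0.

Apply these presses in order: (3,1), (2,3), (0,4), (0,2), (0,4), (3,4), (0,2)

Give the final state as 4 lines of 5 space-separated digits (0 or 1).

After press 1 at (3,1):
1 0 1 0 1
0 1 1 0 1
1 1 1 1 1
0 0 1 1 1

After press 2 at (2,3):
1 0 1 0 1
0 1 1 1 1
1 1 0 0 0
0 0 1 0 1

After press 3 at (0,4):
1 0 1 1 0
0 1 1 1 0
1 1 0 0 0
0 0 1 0 1

After press 4 at (0,2):
1 1 0 0 0
0 1 0 1 0
1 1 0 0 0
0 0 1 0 1

After press 5 at (0,4):
1 1 0 1 1
0 1 0 1 1
1 1 0 0 0
0 0 1 0 1

After press 6 at (3,4):
1 1 0 1 1
0 1 0 1 1
1 1 0 0 1
0 0 1 1 0

After press 7 at (0,2):
1 0 1 0 1
0 1 1 1 1
1 1 0 0 1
0 0 1 1 0

Answer: 1 0 1 0 1
0 1 1 1 1
1 1 0 0 1
0 0 1 1 0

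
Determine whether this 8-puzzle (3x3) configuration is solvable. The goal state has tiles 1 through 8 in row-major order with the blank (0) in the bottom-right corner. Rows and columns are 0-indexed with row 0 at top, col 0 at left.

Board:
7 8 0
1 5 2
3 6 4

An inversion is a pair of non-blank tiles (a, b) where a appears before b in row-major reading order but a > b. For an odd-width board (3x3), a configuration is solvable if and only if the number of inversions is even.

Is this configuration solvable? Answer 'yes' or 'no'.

Answer: yes

Derivation:
Inversions (pairs i<j in row-major order where tile[i] > tile[j] > 0): 16
16 is even, so the puzzle is solvable.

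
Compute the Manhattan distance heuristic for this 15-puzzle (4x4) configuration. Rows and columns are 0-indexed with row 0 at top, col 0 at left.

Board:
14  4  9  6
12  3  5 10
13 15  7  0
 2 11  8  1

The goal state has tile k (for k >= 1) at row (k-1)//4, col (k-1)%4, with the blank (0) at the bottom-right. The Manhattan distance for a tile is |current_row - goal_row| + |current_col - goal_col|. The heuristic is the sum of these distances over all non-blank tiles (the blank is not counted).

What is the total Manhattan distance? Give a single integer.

Tile 14: (0,0)->(3,1) = 4
Tile 4: (0,1)->(0,3) = 2
Tile 9: (0,2)->(2,0) = 4
Tile 6: (0,3)->(1,1) = 3
Tile 12: (1,0)->(2,3) = 4
Tile 3: (1,1)->(0,2) = 2
Tile 5: (1,2)->(1,0) = 2
Tile 10: (1,3)->(2,1) = 3
Tile 13: (2,0)->(3,0) = 1
Tile 15: (2,1)->(3,2) = 2
Tile 7: (2,2)->(1,2) = 1
Tile 2: (3,0)->(0,1) = 4
Tile 11: (3,1)->(2,2) = 2
Tile 8: (3,2)->(1,3) = 3
Tile 1: (3,3)->(0,0) = 6
Sum: 4 + 2 + 4 + 3 + 4 + 2 + 2 + 3 + 1 + 2 + 1 + 4 + 2 + 3 + 6 = 43

Answer: 43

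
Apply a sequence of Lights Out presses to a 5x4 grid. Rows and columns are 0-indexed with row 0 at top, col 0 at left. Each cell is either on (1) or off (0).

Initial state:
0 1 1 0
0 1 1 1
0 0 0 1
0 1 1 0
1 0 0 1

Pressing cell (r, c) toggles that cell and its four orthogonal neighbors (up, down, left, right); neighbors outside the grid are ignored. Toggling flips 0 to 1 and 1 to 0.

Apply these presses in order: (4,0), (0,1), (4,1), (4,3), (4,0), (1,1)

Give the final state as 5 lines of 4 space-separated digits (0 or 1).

Answer: 1 1 0 0
1 1 0 1
0 1 0 1
0 0 1 1
0 1 0 0

Derivation:
After press 1 at (4,0):
0 1 1 0
0 1 1 1
0 0 0 1
1 1 1 0
0 1 0 1

After press 2 at (0,1):
1 0 0 0
0 0 1 1
0 0 0 1
1 1 1 0
0 1 0 1

After press 3 at (4,1):
1 0 0 0
0 0 1 1
0 0 0 1
1 0 1 0
1 0 1 1

After press 4 at (4,3):
1 0 0 0
0 0 1 1
0 0 0 1
1 0 1 1
1 0 0 0

After press 5 at (4,0):
1 0 0 0
0 0 1 1
0 0 0 1
0 0 1 1
0 1 0 0

After press 6 at (1,1):
1 1 0 0
1 1 0 1
0 1 0 1
0 0 1 1
0 1 0 0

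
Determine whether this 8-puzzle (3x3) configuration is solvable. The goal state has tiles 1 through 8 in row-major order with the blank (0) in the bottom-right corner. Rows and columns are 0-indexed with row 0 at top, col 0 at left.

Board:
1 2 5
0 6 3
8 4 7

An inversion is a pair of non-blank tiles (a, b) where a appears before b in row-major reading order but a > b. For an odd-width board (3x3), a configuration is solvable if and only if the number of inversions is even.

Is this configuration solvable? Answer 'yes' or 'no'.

Answer: yes

Derivation:
Inversions (pairs i<j in row-major order where tile[i] > tile[j] > 0): 6
6 is even, so the puzzle is solvable.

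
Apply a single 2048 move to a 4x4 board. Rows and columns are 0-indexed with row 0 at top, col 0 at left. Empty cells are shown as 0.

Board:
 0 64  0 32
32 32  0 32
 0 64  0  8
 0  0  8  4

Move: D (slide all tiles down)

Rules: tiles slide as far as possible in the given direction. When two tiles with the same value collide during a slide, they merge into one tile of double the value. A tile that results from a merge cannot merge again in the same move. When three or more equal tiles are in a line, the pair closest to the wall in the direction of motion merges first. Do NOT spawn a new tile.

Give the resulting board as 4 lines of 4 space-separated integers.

Slide down:
col 0: [0, 32, 0, 0] -> [0, 0, 0, 32]
col 1: [64, 32, 64, 0] -> [0, 64, 32, 64]
col 2: [0, 0, 0, 8] -> [0, 0, 0, 8]
col 3: [32, 32, 8, 4] -> [0, 64, 8, 4]

Answer:  0  0  0  0
 0 64  0 64
 0 32  0  8
32 64  8  4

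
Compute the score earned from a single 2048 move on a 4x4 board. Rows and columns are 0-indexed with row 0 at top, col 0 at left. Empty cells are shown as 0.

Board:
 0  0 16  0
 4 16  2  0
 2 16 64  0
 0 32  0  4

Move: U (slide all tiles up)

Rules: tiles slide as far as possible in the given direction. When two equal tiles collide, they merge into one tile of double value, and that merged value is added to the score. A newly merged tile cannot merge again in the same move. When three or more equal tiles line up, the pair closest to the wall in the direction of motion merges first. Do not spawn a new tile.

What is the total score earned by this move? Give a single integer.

Answer: 32

Derivation:
Slide up:
col 0: [0, 4, 2, 0] -> [4, 2, 0, 0]  score +0 (running 0)
col 1: [0, 16, 16, 32] -> [32, 32, 0, 0]  score +32 (running 32)
col 2: [16, 2, 64, 0] -> [16, 2, 64, 0]  score +0 (running 32)
col 3: [0, 0, 0, 4] -> [4, 0, 0, 0]  score +0 (running 32)
Board after move:
 4 32 16  4
 2 32  2  0
 0  0 64  0
 0  0  0  0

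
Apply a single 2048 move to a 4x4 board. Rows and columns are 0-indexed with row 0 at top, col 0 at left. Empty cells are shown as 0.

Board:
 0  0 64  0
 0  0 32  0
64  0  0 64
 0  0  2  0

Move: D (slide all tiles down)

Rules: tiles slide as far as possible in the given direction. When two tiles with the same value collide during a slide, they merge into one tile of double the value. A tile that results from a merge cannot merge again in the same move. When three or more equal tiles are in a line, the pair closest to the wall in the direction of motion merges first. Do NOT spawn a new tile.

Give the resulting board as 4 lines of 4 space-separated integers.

Answer:  0  0  0  0
 0  0 64  0
 0  0 32  0
64  0  2 64

Derivation:
Slide down:
col 0: [0, 0, 64, 0] -> [0, 0, 0, 64]
col 1: [0, 0, 0, 0] -> [0, 0, 0, 0]
col 2: [64, 32, 0, 2] -> [0, 64, 32, 2]
col 3: [0, 0, 64, 0] -> [0, 0, 0, 64]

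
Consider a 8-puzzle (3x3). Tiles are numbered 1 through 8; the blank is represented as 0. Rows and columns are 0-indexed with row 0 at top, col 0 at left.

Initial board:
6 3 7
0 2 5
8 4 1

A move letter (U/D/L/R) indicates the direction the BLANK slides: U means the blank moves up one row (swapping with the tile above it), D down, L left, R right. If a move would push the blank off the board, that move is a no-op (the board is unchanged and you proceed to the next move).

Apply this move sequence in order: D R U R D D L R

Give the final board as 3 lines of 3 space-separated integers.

Answer: 6 3 7
8 5 1
4 2 0

Derivation:
After move 1 (D):
6 3 7
8 2 5
0 4 1

After move 2 (R):
6 3 7
8 2 5
4 0 1

After move 3 (U):
6 3 7
8 0 5
4 2 1

After move 4 (R):
6 3 7
8 5 0
4 2 1

After move 5 (D):
6 3 7
8 5 1
4 2 0

After move 6 (D):
6 3 7
8 5 1
4 2 0

After move 7 (L):
6 3 7
8 5 1
4 0 2

After move 8 (R):
6 3 7
8 5 1
4 2 0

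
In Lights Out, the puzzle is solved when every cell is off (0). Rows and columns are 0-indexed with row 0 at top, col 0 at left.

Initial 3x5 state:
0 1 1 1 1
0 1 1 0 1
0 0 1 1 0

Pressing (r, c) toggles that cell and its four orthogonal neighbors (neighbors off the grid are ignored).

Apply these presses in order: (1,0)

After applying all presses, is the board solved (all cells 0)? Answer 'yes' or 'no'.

Answer: no

Derivation:
After press 1 at (1,0):
1 1 1 1 1
1 0 1 0 1
1 0 1 1 0

Lights still on: 11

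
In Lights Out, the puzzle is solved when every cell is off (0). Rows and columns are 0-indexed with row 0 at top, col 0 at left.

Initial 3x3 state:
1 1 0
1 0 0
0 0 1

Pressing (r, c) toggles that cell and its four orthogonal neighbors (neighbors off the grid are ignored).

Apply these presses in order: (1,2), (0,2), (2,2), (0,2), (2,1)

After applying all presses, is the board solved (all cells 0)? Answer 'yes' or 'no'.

After press 1 at (1,2):
1 1 1
1 1 1
0 0 0

After press 2 at (0,2):
1 0 0
1 1 0
0 0 0

After press 3 at (2,2):
1 0 0
1 1 1
0 1 1

After press 4 at (0,2):
1 1 1
1 1 0
0 1 1

After press 5 at (2,1):
1 1 1
1 0 0
1 0 0

Lights still on: 5

Answer: no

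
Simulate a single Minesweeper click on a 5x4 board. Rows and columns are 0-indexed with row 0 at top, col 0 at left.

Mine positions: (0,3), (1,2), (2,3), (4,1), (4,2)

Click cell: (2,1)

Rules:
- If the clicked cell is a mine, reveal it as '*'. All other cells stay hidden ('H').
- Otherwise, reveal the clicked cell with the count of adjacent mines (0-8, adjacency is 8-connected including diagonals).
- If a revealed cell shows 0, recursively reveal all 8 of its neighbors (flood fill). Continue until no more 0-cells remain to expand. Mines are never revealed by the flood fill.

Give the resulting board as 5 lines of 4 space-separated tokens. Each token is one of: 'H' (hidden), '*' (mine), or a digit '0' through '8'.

H H H H
H H H H
H 1 H H
H H H H
H H H H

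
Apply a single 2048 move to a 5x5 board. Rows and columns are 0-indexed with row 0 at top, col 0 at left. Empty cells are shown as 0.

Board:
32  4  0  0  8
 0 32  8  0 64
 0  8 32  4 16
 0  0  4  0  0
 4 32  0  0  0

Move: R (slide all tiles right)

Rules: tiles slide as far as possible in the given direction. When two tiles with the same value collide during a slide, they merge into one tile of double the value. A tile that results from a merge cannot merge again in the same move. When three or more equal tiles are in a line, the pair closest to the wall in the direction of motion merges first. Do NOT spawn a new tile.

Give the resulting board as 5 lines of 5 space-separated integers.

Answer:  0  0 32  4  8
 0  0 32  8 64
 0  8 32  4 16
 0  0  0  0  4
 0  0  0  4 32

Derivation:
Slide right:
row 0: [32, 4, 0, 0, 8] -> [0, 0, 32, 4, 8]
row 1: [0, 32, 8, 0, 64] -> [0, 0, 32, 8, 64]
row 2: [0, 8, 32, 4, 16] -> [0, 8, 32, 4, 16]
row 3: [0, 0, 4, 0, 0] -> [0, 0, 0, 0, 4]
row 4: [4, 32, 0, 0, 0] -> [0, 0, 0, 4, 32]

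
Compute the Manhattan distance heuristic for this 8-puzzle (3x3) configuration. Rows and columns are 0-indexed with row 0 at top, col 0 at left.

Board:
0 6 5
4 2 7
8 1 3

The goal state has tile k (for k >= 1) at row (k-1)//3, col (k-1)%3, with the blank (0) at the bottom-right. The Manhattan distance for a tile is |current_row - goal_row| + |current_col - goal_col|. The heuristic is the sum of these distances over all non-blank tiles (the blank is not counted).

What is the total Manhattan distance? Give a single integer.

Answer: 14

Derivation:
Tile 6: (0,1)->(1,2) = 2
Tile 5: (0,2)->(1,1) = 2
Tile 4: (1,0)->(1,0) = 0
Tile 2: (1,1)->(0,1) = 1
Tile 7: (1,2)->(2,0) = 3
Tile 8: (2,0)->(2,1) = 1
Tile 1: (2,1)->(0,0) = 3
Tile 3: (2,2)->(0,2) = 2
Sum: 2 + 2 + 0 + 1 + 3 + 1 + 3 + 2 = 14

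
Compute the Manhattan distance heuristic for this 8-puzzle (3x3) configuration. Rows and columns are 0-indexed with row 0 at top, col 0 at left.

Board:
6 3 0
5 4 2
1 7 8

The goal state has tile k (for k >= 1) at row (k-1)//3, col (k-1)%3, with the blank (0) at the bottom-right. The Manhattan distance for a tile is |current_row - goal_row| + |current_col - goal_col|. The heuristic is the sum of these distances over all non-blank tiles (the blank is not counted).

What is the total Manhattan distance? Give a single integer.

Tile 6: (0,0)->(1,2) = 3
Tile 3: (0,1)->(0,2) = 1
Tile 5: (1,0)->(1,1) = 1
Tile 4: (1,1)->(1,0) = 1
Tile 2: (1,2)->(0,1) = 2
Tile 1: (2,0)->(0,0) = 2
Tile 7: (2,1)->(2,0) = 1
Tile 8: (2,2)->(2,1) = 1
Sum: 3 + 1 + 1 + 1 + 2 + 2 + 1 + 1 = 12

Answer: 12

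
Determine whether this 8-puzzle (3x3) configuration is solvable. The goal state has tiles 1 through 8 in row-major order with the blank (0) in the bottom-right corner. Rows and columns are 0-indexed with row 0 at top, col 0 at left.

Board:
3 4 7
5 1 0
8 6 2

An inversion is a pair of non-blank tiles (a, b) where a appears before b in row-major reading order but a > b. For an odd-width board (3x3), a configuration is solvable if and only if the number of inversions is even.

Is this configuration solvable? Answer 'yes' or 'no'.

Answer: no

Derivation:
Inversions (pairs i<j in row-major order where tile[i] > tile[j] > 0): 13
13 is odd, so the puzzle is not solvable.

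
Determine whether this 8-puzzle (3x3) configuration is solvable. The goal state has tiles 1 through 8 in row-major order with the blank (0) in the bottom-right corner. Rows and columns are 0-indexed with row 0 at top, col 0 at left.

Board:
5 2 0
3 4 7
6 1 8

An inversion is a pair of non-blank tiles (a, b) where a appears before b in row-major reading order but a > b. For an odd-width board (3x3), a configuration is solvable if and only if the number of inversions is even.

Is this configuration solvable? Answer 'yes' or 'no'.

Answer: yes

Derivation:
Inversions (pairs i<j in row-major order where tile[i] > tile[j] > 0): 10
10 is even, so the puzzle is solvable.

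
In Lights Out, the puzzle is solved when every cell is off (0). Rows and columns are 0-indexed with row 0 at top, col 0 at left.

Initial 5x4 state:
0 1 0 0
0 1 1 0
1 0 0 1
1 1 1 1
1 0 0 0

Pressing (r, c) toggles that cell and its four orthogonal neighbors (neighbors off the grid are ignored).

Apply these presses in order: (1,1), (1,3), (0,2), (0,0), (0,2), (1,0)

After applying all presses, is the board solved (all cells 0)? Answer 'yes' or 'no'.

After press 1 at (1,1):
0 0 0 0
1 0 0 0
1 1 0 1
1 1 1 1
1 0 0 0

After press 2 at (1,3):
0 0 0 1
1 0 1 1
1 1 0 0
1 1 1 1
1 0 0 0

After press 3 at (0,2):
0 1 1 0
1 0 0 1
1 1 0 0
1 1 1 1
1 0 0 0

After press 4 at (0,0):
1 0 1 0
0 0 0 1
1 1 0 0
1 1 1 1
1 0 0 0

After press 5 at (0,2):
1 1 0 1
0 0 1 1
1 1 0 0
1 1 1 1
1 0 0 0

After press 6 at (1,0):
0 1 0 1
1 1 1 1
0 1 0 0
1 1 1 1
1 0 0 0

Lights still on: 12

Answer: no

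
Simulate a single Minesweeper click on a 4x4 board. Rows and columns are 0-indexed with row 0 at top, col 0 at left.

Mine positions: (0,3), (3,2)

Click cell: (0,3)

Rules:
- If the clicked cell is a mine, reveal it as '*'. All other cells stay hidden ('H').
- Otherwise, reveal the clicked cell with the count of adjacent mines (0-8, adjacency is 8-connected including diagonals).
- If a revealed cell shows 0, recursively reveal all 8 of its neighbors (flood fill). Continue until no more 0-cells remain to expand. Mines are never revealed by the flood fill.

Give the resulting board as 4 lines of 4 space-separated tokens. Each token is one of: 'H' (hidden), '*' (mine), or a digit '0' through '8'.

H H H *
H H H H
H H H H
H H H H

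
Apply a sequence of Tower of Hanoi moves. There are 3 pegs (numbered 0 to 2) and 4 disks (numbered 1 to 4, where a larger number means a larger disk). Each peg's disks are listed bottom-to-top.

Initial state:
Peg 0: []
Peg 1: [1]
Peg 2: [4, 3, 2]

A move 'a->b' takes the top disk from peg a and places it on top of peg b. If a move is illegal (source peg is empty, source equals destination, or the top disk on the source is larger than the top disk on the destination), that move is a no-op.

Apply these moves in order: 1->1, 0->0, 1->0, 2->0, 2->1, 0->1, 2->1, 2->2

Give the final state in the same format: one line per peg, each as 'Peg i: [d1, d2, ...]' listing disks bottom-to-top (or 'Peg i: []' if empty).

After move 1 (1->1):
Peg 0: []
Peg 1: [1]
Peg 2: [4, 3, 2]

After move 2 (0->0):
Peg 0: []
Peg 1: [1]
Peg 2: [4, 3, 2]

After move 3 (1->0):
Peg 0: [1]
Peg 1: []
Peg 2: [4, 3, 2]

After move 4 (2->0):
Peg 0: [1]
Peg 1: []
Peg 2: [4, 3, 2]

After move 5 (2->1):
Peg 0: [1]
Peg 1: [2]
Peg 2: [4, 3]

After move 6 (0->1):
Peg 0: []
Peg 1: [2, 1]
Peg 2: [4, 3]

After move 7 (2->1):
Peg 0: []
Peg 1: [2, 1]
Peg 2: [4, 3]

After move 8 (2->2):
Peg 0: []
Peg 1: [2, 1]
Peg 2: [4, 3]

Answer: Peg 0: []
Peg 1: [2, 1]
Peg 2: [4, 3]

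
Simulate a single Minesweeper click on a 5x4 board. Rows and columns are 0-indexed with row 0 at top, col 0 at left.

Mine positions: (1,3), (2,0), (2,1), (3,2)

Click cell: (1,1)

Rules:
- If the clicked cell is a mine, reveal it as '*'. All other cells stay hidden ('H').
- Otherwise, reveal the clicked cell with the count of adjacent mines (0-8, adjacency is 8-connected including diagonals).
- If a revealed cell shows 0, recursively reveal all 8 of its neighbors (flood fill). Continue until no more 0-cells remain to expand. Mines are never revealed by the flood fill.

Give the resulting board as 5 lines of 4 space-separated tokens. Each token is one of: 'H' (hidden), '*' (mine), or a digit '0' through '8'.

H H H H
H 2 H H
H H H H
H H H H
H H H H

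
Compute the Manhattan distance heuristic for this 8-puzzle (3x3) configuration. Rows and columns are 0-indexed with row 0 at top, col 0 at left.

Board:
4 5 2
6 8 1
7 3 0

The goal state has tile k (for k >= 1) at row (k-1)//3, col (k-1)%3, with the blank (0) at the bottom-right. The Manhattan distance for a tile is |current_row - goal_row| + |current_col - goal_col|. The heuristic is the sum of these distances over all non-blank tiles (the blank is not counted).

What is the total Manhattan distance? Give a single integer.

Answer: 12

Derivation:
Tile 4: (0,0)->(1,0) = 1
Tile 5: (0,1)->(1,1) = 1
Tile 2: (0,2)->(0,1) = 1
Tile 6: (1,0)->(1,2) = 2
Tile 8: (1,1)->(2,1) = 1
Tile 1: (1,2)->(0,0) = 3
Tile 7: (2,0)->(2,0) = 0
Tile 3: (2,1)->(0,2) = 3
Sum: 1 + 1 + 1 + 2 + 1 + 3 + 0 + 3 = 12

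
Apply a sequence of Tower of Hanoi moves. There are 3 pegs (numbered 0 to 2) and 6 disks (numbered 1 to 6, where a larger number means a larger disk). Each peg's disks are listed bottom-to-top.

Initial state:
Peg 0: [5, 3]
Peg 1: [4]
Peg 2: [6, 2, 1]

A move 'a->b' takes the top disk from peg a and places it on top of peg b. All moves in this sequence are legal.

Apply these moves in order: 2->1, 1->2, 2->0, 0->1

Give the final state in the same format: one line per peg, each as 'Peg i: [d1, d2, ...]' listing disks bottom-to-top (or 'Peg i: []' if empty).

After move 1 (2->1):
Peg 0: [5, 3]
Peg 1: [4, 1]
Peg 2: [6, 2]

After move 2 (1->2):
Peg 0: [5, 3]
Peg 1: [4]
Peg 2: [6, 2, 1]

After move 3 (2->0):
Peg 0: [5, 3, 1]
Peg 1: [4]
Peg 2: [6, 2]

After move 4 (0->1):
Peg 0: [5, 3]
Peg 1: [4, 1]
Peg 2: [6, 2]

Answer: Peg 0: [5, 3]
Peg 1: [4, 1]
Peg 2: [6, 2]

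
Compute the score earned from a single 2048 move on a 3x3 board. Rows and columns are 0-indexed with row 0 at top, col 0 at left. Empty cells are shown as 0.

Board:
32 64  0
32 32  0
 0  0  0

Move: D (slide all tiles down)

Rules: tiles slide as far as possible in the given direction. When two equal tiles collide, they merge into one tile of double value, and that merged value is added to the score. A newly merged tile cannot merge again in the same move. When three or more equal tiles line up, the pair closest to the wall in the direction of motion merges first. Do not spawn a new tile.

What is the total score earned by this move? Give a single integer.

Slide down:
col 0: [32, 32, 0] -> [0, 0, 64]  score +64 (running 64)
col 1: [64, 32, 0] -> [0, 64, 32]  score +0 (running 64)
col 2: [0, 0, 0] -> [0, 0, 0]  score +0 (running 64)
Board after move:
 0  0  0
 0 64  0
64 32  0

Answer: 64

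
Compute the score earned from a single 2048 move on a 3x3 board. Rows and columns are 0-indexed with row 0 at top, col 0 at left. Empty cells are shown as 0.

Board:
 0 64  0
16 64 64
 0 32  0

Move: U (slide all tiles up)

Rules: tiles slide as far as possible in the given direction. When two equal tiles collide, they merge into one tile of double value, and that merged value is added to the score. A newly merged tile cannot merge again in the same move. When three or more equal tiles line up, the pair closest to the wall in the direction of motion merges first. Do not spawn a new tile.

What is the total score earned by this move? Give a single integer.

Slide up:
col 0: [0, 16, 0] -> [16, 0, 0]  score +0 (running 0)
col 1: [64, 64, 32] -> [128, 32, 0]  score +128 (running 128)
col 2: [0, 64, 0] -> [64, 0, 0]  score +0 (running 128)
Board after move:
 16 128  64
  0  32   0
  0   0   0

Answer: 128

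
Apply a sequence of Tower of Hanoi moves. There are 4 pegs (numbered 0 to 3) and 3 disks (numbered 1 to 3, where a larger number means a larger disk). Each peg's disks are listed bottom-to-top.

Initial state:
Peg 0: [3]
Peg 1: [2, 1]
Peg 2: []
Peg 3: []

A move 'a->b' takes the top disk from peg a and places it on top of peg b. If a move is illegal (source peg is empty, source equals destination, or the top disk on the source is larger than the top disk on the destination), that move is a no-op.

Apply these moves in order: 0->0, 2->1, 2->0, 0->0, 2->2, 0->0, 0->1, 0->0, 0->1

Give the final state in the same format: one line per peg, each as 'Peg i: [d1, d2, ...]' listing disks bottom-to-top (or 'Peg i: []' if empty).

After move 1 (0->0):
Peg 0: [3]
Peg 1: [2, 1]
Peg 2: []
Peg 3: []

After move 2 (2->1):
Peg 0: [3]
Peg 1: [2, 1]
Peg 2: []
Peg 3: []

After move 3 (2->0):
Peg 0: [3]
Peg 1: [2, 1]
Peg 2: []
Peg 3: []

After move 4 (0->0):
Peg 0: [3]
Peg 1: [2, 1]
Peg 2: []
Peg 3: []

After move 5 (2->2):
Peg 0: [3]
Peg 1: [2, 1]
Peg 2: []
Peg 3: []

After move 6 (0->0):
Peg 0: [3]
Peg 1: [2, 1]
Peg 2: []
Peg 3: []

After move 7 (0->1):
Peg 0: [3]
Peg 1: [2, 1]
Peg 2: []
Peg 3: []

After move 8 (0->0):
Peg 0: [3]
Peg 1: [2, 1]
Peg 2: []
Peg 3: []

After move 9 (0->1):
Peg 0: [3]
Peg 1: [2, 1]
Peg 2: []
Peg 3: []

Answer: Peg 0: [3]
Peg 1: [2, 1]
Peg 2: []
Peg 3: []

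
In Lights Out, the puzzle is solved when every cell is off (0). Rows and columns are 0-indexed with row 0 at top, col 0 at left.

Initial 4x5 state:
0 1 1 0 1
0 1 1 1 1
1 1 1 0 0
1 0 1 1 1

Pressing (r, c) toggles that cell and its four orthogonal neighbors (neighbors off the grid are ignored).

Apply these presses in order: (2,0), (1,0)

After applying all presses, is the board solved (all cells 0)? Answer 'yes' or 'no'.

After press 1 at (2,0):
0 1 1 0 1
1 1 1 1 1
0 0 1 0 0
0 0 1 1 1

After press 2 at (1,0):
1 1 1 0 1
0 0 1 1 1
1 0 1 0 0
0 0 1 1 1

Lights still on: 12

Answer: no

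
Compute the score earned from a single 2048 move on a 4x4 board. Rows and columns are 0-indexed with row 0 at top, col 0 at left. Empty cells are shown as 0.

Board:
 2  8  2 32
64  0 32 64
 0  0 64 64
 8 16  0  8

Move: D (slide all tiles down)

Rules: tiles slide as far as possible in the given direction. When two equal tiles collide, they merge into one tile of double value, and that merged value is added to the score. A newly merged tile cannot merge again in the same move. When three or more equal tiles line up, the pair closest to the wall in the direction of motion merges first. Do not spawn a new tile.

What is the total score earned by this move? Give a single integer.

Answer: 128

Derivation:
Slide down:
col 0: [2, 64, 0, 8] -> [0, 2, 64, 8]  score +0 (running 0)
col 1: [8, 0, 0, 16] -> [0, 0, 8, 16]  score +0 (running 0)
col 2: [2, 32, 64, 0] -> [0, 2, 32, 64]  score +0 (running 0)
col 3: [32, 64, 64, 8] -> [0, 32, 128, 8]  score +128 (running 128)
Board after move:
  0   0   0   0
  2   0   2  32
 64   8  32 128
  8  16  64   8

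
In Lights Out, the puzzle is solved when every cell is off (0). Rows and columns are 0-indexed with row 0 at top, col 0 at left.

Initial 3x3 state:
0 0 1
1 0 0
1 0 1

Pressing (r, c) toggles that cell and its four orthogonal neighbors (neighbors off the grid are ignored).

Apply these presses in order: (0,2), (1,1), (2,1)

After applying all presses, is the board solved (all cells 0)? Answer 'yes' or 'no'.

Answer: yes

Derivation:
After press 1 at (0,2):
0 1 0
1 0 1
1 0 1

After press 2 at (1,1):
0 0 0
0 1 0
1 1 1

After press 3 at (2,1):
0 0 0
0 0 0
0 0 0

Lights still on: 0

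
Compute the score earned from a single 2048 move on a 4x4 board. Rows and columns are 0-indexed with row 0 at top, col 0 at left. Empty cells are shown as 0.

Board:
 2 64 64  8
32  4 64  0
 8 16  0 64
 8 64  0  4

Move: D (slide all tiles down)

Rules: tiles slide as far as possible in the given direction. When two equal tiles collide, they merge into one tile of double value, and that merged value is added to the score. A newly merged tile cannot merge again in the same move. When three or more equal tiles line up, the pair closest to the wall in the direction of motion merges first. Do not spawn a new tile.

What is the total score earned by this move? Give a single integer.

Answer: 144

Derivation:
Slide down:
col 0: [2, 32, 8, 8] -> [0, 2, 32, 16]  score +16 (running 16)
col 1: [64, 4, 16, 64] -> [64, 4, 16, 64]  score +0 (running 16)
col 2: [64, 64, 0, 0] -> [0, 0, 0, 128]  score +128 (running 144)
col 3: [8, 0, 64, 4] -> [0, 8, 64, 4]  score +0 (running 144)
Board after move:
  0  64   0   0
  2   4   0   8
 32  16   0  64
 16  64 128   4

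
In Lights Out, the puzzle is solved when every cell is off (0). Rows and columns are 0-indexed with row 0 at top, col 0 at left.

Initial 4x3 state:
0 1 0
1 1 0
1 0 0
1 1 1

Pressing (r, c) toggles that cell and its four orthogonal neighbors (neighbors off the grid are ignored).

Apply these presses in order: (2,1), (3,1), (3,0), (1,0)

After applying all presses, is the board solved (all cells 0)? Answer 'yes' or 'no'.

Answer: no

Derivation:
After press 1 at (2,1):
0 1 0
1 0 0
0 1 1
1 0 1

After press 2 at (3,1):
0 1 0
1 0 0
0 0 1
0 1 0

After press 3 at (3,0):
0 1 0
1 0 0
1 0 1
1 0 0

After press 4 at (1,0):
1 1 0
0 1 0
0 0 1
1 0 0

Lights still on: 5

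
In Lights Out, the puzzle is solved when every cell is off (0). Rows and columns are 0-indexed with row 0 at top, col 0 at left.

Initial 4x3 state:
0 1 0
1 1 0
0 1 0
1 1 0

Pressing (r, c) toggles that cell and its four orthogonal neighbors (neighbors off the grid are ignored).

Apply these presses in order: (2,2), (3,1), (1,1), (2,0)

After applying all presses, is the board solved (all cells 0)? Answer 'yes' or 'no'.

After press 1 at (2,2):
0 1 0
1 1 1
0 0 1
1 1 1

After press 2 at (3,1):
0 1 0
1 1 1
0 1 1
0 0 0

After press 3 at (1,1):
0 0 0
0 0 0
0 0 1
0 0 0

After press 4 at (2,0):
0 0 0
1 0 0
1 1 1
1 0 0

Lights still on: 5

Answer: no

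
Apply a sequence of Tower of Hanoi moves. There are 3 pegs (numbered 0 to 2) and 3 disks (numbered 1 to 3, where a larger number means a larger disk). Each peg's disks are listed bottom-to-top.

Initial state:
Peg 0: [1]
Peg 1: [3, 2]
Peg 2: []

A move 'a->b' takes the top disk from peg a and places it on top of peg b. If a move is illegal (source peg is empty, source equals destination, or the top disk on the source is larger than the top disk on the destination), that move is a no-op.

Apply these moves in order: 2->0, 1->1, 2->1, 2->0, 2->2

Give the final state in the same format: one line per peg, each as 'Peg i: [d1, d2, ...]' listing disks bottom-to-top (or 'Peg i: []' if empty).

Answer: Peg 0: [1]
Peg 1: [3, 2]
Peg 2: []

Derivation:
After move 1 (2->0):
Peg 0: [1]
Peg 1: [3, 2]
Peg 2: []

After move 2 (1->1):
Peg 0: [1]
Peg 1: [3, 2]
Peg 2: []

After move 3 (2->1):
Peg 0: [1]
Peg 1: [3, 2]
Peg 2: []

After move 4 (2->0):
Peg 0: [1]
Peg 1: [3, 2]
Peg 2: []

After move 5 (2->2):
Peg 0: [1]
Peg 1: [3, 2]
Peg 2: []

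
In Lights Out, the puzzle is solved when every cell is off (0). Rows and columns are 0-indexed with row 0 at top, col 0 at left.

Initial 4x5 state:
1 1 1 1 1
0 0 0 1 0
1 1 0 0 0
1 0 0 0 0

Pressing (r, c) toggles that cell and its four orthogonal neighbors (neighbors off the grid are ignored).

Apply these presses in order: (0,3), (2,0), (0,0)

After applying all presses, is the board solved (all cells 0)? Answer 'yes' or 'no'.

After press 1 at (0,3):
1 1 0 0 0
0 0 0 0 0
1 1 0 0 0
1 0 0 0 0

After press 2 at (2,0):
1 1 0 0 0
1 0 0 0 0
0 0 0 0 0
0 0 0 0 0

After press 3 at (0,0):
0 0 0 0 0
0 0 0 0 0
0 0 0 0 0
0 0 0 0 0

Lights still on: 0

Answer: yes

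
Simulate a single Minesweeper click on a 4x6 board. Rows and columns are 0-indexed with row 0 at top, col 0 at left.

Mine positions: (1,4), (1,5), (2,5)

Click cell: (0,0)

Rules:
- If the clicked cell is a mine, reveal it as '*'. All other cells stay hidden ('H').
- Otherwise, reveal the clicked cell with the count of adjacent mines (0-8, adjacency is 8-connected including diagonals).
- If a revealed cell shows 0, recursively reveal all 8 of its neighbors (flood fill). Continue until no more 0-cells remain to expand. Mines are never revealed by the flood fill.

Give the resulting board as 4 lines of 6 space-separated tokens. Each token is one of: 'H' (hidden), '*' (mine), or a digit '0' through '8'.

0 0 0 1 H H
0 0 0 1 H H
0 0 0 1 3 H
0 0 0 0 1 H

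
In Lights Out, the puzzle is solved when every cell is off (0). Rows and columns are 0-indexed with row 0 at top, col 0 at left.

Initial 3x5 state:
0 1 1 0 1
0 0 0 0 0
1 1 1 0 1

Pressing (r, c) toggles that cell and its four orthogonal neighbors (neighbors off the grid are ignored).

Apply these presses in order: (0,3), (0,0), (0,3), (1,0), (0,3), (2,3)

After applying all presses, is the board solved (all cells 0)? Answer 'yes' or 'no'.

After press 1 at (0,3):
0 1 0 1 0
0 0 0 1 0
1 1 1 0 1

After press 2 at (0,0):
1 0 0 1 0
1 0 0 1 0
1 1 1 0 1

After press 3 at (0,3):
1 0 1 0 1
1 0 0 0 0
1 1 1 0 1

After press 4 at (1,0):
0 0 1 0 1
0 1 0 0 0
0 1 1 0 1

After press 5 at (0,3):
0 0 0 1 0
0 1 0 1 0
0 1 1 0 1

After press 6 at (2,3):
0 0 0 1 0
0 1 0 0 0
0 1 0 1 0

Lights still on: 4

Answer: no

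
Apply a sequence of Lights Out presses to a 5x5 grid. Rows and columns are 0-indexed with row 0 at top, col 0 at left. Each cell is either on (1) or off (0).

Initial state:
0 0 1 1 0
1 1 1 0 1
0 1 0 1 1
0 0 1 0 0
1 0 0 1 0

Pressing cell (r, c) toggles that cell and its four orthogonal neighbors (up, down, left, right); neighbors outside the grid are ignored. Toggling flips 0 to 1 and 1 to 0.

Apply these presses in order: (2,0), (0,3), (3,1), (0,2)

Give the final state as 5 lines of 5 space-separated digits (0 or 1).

After press 1 at (2,0):
0 0 1 1 0
0 1 1 0 1
1 0 0 1 1
1 0 1 0 0
1 0 0 1 0

After press 2 at (0,3):
0 0 0 0 1
0 1 1 1 1
1 0 0 1 1
1 0 1 0 0
1 0 0 1 0

After press 3 at (3,1):
0 0 0 0 1
0 1 1 1 1
1 1 0 1 1
0 1 0 0 0
1 1 0 1 0

After press 4 at (0,2):
0 1 1 1 1
0 1 0 1 1
1 1 0 1 1
0 1 0 0 0
1 1 0 1 0

Answer: 0 1 1 1 1
0 1 0 1 1
1 1 0 1 1
0 1 0 0 0
1 1 0 1 0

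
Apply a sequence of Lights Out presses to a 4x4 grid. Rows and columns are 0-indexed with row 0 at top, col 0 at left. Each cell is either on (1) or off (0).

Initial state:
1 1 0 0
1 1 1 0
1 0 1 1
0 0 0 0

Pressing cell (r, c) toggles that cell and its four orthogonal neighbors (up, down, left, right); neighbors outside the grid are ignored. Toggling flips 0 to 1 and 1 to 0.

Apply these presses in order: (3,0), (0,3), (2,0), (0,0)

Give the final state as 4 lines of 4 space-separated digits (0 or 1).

Answer: 0 0 1 1
1 1 1 1
1 1 1 1
0 1 0 0

Derivation:
After press 1 at (3,0):
1 1 0 0
1 1 1 0
0 0 1 1
1 1 0 0

After press 2 at (0,3):
1 1 1 1
1 1 1 1
0 0 1 1
1 1 0 0

After press 3 at (2,0):
1 1 1 1
0 1 1 1
1 1 1 1
0 1 0 0

After press 4 at (0,0):
0 0 1 1
1 1 1 1
1 1 1 1
0 1 0 0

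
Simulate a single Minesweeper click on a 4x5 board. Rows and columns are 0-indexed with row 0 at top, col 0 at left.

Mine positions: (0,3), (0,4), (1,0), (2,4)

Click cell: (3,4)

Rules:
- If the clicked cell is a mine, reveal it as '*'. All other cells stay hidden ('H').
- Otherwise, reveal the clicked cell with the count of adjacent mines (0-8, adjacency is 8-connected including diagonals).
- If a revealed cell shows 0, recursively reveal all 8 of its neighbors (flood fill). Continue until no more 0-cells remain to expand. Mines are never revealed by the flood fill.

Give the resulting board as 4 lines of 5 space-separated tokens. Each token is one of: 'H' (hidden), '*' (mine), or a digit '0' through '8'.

H H H H H
H H H H H
H H H H H
H H H H 1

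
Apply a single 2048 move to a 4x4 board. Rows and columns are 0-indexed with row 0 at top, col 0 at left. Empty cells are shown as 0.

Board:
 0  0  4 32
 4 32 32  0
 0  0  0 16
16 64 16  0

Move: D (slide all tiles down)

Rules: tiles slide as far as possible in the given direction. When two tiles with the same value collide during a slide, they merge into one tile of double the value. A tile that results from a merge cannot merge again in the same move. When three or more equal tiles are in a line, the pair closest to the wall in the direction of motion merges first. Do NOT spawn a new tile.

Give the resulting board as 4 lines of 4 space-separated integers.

Slide down:
col 0: [0, 4, 0, 16] -> [0, 0, 4, 16]
col 1: [0, 32, 0, 64] -> [0, 0, 32, 64]
col 2: [4, 32, 0, 16] -> [0, 4, 32, 16]
col 3: [32, 0, 16, 0] -> [0, 0, 32, 16]

Answer:  0  0  0  0
 0  0  4  0
 4 32 32 32
16 64 16 16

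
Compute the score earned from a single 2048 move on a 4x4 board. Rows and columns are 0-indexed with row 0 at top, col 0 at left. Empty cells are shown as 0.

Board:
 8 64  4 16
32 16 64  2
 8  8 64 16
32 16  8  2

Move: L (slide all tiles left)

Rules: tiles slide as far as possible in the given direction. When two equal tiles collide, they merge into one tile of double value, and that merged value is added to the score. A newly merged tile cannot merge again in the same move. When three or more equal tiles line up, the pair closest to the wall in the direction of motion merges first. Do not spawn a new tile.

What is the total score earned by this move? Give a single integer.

Answer: 16

Derivation:
Slide left:
row 0: [8, 64, 4, 16] -> [8, 64, 4, 16]  score +0 (running 0)
row 1: [32, 16, 64, 2] -> [32, 16, 64, 2]  score +0 (running 0)
row 2: [8, 8, 64, 16] -> [16, 64, 16, 0]  score +16 (running 16)
row 3: [32, 16, 8, 2] -> [32, 16, 8, 2]  score +0 (running 16)
Board after move:
 8 64  4 16
32 16 64  2
16 64 16  0
32 16  8  2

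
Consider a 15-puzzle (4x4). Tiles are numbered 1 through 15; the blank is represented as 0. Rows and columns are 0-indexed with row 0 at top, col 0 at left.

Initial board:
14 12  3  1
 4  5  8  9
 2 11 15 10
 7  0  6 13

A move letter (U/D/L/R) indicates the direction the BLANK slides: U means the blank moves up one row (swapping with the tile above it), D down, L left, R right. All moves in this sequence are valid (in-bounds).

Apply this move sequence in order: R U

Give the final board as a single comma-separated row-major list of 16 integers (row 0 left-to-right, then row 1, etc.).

Answer: 14, 12, 3, 1, 4, 5, 8, 9, 2, 11, 0, 10, 7, 6, 15, 13

Derivation:
After move 1 (R):
14 12  3  1
 4  5  8  9
 2 11 15 10
 7  6  0 13

After move 2 (U):
14 12  3  1
 4  5  8  9
 2 11  0 10
 7  6 15 13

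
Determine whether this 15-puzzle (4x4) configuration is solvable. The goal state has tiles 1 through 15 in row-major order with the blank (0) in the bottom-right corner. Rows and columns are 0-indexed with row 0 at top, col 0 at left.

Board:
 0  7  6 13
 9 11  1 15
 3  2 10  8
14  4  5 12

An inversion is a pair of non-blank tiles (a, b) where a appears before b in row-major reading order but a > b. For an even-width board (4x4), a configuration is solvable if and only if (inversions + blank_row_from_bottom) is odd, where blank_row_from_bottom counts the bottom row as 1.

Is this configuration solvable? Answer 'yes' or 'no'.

Inversions: 51
Blank is in row 0 (0-indexed from top), which is row 4 counting from the bottom (bottom = 1).
51 + 4 = 55, which is odd, so the puzzle is solvable.

Answer: yes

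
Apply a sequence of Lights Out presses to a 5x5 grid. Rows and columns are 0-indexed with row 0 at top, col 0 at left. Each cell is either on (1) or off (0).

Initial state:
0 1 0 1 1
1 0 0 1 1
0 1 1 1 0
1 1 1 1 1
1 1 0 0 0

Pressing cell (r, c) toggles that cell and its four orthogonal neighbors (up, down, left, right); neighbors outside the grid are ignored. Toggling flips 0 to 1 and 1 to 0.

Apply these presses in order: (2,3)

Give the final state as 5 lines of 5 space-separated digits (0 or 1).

After press 1 at (2,3):
0 1 0 1 1
1 0 0 0 1
0 1 0 0 1
1 1 1 0 1
1 1 0 0 0

Answer: 0 1 0 1 1
1 0 0 0 1
0 1 0 0 1
1 1 1 0 1
1 1 0 0 0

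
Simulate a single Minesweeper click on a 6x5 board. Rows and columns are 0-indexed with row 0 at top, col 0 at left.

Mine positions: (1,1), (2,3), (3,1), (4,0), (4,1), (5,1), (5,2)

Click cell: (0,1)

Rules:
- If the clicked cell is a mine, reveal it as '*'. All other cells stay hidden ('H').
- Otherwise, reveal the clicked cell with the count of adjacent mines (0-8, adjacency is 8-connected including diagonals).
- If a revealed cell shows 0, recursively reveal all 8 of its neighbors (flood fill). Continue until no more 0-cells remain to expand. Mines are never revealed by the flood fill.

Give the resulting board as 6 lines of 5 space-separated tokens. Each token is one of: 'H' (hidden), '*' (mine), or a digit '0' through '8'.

H 1 H H H
H H H H H
H H H H H
H H H H H
H H H H H
H H H H H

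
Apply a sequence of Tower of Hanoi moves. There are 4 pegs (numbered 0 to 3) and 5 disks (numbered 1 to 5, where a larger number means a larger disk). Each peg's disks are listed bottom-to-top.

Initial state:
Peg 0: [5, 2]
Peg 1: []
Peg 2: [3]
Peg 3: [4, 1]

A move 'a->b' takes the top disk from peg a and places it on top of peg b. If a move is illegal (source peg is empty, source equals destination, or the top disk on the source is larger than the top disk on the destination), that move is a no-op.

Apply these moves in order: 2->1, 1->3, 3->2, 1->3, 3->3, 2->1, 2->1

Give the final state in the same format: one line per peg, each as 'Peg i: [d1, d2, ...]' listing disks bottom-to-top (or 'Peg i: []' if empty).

After move 1 (2->1):
Peg 0: [5, 2]
Peg 1: [3]
Peg 2: []
Peg 3: [4, 1]

After move 2 (1->3):
Peg 0: [5, 2]
Peg 1: [3]
Peg 2: []
Peg 3: [4, 1]

After move 3 (3->2):
Peg 0: [5, 2]
Peg 1: [3]
Peg 2: [1]
Peg 3: [4]

After move 4 (1->3):
Peg 0: [5, 2]
Peg 1: []
Peg 2: [1]
Peg 3: [4, 3]

After move 5 (3->3):
Peg 0: [5, 2]
Peg 1: []
Peg 2: [1]
Peg 3: [4, 3]

After move 6 (2->1):
Peg 0: [5, 2]
Peg 1: [1]
Peg 2: []
Peg 3: [4, 3]

After move 7 (2->1):
Peg 0: [5, 2]
Peg 1: [1]
Peg 2: []
Peg 3: [4, 3]

Answer: Peg 0: [5, 2]
Peg 1: [1]
Peg 2: []
Peg 3: [4, 3]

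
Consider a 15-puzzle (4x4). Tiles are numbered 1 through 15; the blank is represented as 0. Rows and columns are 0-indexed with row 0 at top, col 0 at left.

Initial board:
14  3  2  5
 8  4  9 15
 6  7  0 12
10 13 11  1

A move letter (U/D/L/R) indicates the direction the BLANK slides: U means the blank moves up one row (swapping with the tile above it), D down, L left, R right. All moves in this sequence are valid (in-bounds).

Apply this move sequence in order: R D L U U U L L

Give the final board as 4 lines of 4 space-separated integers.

After move 1 (R):
14  3  2  5
 8  4  9 15
 6  7 12  0
10 13 11  1

After move 2 (D):
14  3  2  5
 8  4  9 15
 6  7 12  1
10 13 11  0

After move 3 (L):
14  3  2  5
 8  4  9 15
 6  7 12  1
10 13  0 11

After move 4 (U):
14  3  2  5
 8  4  9 15
 6  7  0  1
10 13 12 11

After move 5 (U):
14  3  2  5
 8  4  0 15
 6  7  9  1
10 13 12 11

After move 6 (U):
14  3  0  5
 8  4  2 15
 6  7  9  1
10 13 12 11

After move 7 (L):
14  0  3  5
 8  4  2 15
 6  7  9  1
10 13 12 11

After move 8 (L):
 0 14  3  5
 8  4  2 15
 6  7  9  1
10 13 12 11

Answer:  0 14  3  5
 8  4  2 15
 6  7  9  1
10 13 12 11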